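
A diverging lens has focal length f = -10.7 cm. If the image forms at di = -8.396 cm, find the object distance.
1/do = 1/f − 1/di → do = 38.99 cm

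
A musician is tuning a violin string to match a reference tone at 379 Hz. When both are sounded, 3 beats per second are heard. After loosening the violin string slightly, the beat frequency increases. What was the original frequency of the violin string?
376 Hz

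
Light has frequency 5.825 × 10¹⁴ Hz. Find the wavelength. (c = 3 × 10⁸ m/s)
λ = c/f = 515 nm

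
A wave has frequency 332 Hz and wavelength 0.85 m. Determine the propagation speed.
v = fλ = 282.2 m/s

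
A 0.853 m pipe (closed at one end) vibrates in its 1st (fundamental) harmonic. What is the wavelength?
λₙ = 4L/n = 3.412 m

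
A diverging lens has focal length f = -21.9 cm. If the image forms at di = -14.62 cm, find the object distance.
1/do = 1/f − 1/di → do = 43.98 cm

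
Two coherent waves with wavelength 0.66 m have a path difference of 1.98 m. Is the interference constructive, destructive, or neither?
constructive — path difference = 3λ, a whole number of wavelengths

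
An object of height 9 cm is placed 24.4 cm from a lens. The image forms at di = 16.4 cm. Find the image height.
hi = (-di/do) × ho = -6.049 cm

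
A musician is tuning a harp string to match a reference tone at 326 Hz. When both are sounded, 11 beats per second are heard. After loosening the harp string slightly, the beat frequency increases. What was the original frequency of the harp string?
315 Hz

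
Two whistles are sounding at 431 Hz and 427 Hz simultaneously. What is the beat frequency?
4 Hz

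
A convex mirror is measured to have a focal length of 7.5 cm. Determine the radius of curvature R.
R = 2|f| = 15 cm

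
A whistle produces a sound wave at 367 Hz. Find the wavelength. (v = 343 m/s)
λ = v/f = 0.9346 m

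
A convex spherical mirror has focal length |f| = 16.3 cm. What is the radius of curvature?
R = 2|f| = 32.6 cm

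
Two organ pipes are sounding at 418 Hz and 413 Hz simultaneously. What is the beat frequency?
5 Hz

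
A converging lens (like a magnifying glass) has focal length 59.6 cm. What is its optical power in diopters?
P = 1/f = 1.678 D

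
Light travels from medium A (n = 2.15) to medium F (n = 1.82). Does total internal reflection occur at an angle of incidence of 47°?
θc = arcsin(n₂/n₁) = 57.83°; 47° < θc, so no — the ray refracts.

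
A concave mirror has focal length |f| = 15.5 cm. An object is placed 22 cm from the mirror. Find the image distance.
f = +15.5 cm (concave); 1/di = 1/f − 1/do → di = 52.46 cm (real image, in front of mirror)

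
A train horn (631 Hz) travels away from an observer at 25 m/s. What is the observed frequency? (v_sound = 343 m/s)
f_obs = f·v/(v + v_s) = 588.1 Hz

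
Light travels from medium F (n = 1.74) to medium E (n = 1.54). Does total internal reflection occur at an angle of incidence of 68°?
θc = arcsin(n₂/n₁) = 62.26°; 68° > θc, so yes — total internal reflection.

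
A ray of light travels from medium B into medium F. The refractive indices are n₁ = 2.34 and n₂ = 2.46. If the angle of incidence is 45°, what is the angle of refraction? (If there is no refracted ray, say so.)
sin θ₂ = (n₁/n₂)·sin θ₁ = 0.6726 → θ₂ = 42.27°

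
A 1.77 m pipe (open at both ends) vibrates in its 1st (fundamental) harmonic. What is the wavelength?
λₙ = 2L/n = 3.54 m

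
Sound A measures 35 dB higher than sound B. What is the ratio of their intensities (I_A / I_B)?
I_A/I_B = 10^(Δβ/10) = 3162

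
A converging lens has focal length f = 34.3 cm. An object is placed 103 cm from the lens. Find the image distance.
1/di = 1/f − 1/do → di = 51.43 cm (real image)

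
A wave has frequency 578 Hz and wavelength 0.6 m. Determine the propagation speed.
v = fλ = 346.8 m/s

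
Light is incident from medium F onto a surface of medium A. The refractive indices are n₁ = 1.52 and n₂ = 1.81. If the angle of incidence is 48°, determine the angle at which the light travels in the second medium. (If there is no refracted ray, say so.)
sin θ₂ = (n₁/n₂)·sin θ₁ = 0.6241 → θ₂ = 38.61°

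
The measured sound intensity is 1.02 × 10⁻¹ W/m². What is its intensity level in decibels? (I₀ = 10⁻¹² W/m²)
β = 10·log₁₀(I/I₀) = 110.1 dB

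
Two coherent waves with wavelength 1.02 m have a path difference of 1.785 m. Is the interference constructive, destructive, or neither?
neither (partial) — path difference = 1.75λ, neither a whole number of wavelengths nor an odd multiple of λ/2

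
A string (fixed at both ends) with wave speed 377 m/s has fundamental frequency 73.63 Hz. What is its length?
L = v/(2f₁) = 2.56 m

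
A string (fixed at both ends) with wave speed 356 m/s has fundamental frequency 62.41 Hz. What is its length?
L = v/(2f₁) = 2.852 m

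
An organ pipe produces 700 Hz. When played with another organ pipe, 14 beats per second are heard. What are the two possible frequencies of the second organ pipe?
f₂ = 700 ± 14 Hz → 714 Hz or 686 Hz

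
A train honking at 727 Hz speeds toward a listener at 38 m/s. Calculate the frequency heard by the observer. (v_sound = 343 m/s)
f_obs = f·v/(v − v_s) = 817.6 Hz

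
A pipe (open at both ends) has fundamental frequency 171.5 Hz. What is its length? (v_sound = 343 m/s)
L = v/(2f₁) = 1 m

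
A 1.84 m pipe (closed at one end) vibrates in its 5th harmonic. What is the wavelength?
λₙ = 4L/n = 1.472 m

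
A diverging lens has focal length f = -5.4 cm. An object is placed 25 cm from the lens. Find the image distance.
1/di = 1/f − 1/do → di = -4.441 cm (virtual image)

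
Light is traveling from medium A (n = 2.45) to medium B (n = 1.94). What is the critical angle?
θc = arcsin(n₂/n₁) = 52.36°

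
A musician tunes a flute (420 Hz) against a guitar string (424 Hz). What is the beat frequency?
4 Hz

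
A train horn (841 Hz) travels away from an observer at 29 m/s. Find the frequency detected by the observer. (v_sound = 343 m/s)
f_obs = f·v/(v + v_s) = 775.4 Hz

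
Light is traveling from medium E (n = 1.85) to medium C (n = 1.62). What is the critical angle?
θc = arcsin(n₂/n₁) = 61.13°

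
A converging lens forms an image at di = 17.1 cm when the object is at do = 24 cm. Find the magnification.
M = −di/do = -0.7125 (inverted image)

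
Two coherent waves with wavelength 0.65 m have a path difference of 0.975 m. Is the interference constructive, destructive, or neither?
destructive — path difference = 1.5λ, an odd multiple of λ/2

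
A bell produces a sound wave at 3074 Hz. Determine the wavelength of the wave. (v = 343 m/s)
λ = v/f = 0.1116 m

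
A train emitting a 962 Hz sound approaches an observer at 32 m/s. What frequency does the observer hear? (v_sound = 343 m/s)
f_obs = f·v/(v − v_s) = 1061 Hz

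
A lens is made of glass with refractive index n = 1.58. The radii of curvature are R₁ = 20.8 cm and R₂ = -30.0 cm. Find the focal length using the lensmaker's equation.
1/f = (n − 1)(1/R₁ − 1/R₂) → f = 21.18 cm (converging lens)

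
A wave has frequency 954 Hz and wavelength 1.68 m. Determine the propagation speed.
v = fλ = 1603 m/s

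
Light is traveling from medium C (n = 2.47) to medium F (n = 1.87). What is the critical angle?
θc = arcsin(n₂/n₁) = 49.21°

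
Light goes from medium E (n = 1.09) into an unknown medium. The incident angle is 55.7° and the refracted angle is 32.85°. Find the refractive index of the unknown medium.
n₂ = n₁·sin θ₁ / sin θ₂ = 1.66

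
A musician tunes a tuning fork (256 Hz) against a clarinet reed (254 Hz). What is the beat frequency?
2 Hz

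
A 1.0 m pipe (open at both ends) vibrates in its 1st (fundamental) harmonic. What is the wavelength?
λₙ = 2L/n = 2 m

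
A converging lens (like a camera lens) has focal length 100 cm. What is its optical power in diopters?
P = 1/f = 1 D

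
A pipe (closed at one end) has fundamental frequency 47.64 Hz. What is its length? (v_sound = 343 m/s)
L = v/(4f₁) = 1.8 m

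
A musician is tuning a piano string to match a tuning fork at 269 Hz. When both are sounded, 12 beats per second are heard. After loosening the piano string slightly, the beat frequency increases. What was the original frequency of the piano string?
257 Hz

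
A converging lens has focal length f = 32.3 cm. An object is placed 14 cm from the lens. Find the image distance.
1/di = 1/f − 1/do → di = -24.71 cm (virtual image)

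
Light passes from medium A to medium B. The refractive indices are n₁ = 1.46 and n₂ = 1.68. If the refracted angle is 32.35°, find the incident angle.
sin θ₁ = (n₂/n₁)·sin θ₂ → θ₁ = 38°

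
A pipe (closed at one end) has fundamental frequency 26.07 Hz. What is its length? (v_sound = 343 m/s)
L = v/(4f₁) = 3.289 m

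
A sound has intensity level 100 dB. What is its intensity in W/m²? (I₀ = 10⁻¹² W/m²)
I = I₀·10^(β/10) = 1.00 × 10⁻² W/m²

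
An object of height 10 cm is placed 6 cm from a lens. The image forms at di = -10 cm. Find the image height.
hi = (-di/do) × ho = 16.67 cm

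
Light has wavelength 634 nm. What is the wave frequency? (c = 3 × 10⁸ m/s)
f = c/λ = 4.732 × 10¹⁴ Hz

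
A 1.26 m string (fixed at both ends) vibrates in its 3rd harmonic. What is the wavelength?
λₙ = 2L/n = 0.84 m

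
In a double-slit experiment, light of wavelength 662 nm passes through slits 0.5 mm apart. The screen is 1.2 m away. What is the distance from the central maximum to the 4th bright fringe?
y = mλL/d = 6.355 mm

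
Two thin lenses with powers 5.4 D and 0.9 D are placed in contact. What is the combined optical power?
P_total = P₁ + P₂ = 6.3 D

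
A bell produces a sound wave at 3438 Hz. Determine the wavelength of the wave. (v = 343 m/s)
λ = v/f = 0.09977 m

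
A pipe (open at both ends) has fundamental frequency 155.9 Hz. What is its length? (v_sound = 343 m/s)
L = v/(2f₁) = 1.1 m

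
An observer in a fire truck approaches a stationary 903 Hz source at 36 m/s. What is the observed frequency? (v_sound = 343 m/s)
f_obs = f·(v + v_o)/v = 997.8 Hz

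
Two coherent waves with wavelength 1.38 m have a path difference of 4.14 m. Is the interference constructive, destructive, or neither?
constructive — path difference = 3λ, a whole number of wavelengths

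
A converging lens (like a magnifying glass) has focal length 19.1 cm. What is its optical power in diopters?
P = 1/f = 5.236 D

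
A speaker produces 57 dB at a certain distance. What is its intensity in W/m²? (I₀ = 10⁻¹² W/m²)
I = I₀·10^(β/10) = 5.01 × 10⁻⁷ W/m²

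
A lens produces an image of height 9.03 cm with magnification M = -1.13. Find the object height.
ho = |hi|/|M| = 7.991 cm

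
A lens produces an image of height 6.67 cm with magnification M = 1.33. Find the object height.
ho = |hi|/|M| = 5.015 cm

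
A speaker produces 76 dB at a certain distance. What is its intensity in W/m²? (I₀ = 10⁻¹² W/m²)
I = I₀·10^(β/10) = 3.98 × 10⁻⁵ W/m²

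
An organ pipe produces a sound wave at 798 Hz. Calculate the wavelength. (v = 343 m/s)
λ = v/f = 0.4298 m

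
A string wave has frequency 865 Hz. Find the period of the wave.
T = 1/f = 0.001156 s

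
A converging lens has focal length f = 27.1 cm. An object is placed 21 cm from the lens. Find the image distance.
1/di = 1/f − 1/do → di = -93.3 cm (virtual image)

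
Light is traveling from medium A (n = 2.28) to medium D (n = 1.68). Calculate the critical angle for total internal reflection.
θc = arcsin(n₂/n₁) = 47.46°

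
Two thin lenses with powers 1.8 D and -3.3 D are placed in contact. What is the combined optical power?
P_total = P₁ + P₂ = -1.5 D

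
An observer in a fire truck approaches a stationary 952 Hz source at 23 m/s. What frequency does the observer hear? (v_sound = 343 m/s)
f_obs = f·(v + v_o)/v = 1016 Hz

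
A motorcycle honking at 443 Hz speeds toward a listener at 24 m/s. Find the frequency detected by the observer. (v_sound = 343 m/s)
f_obs = f·v/(v − v_s) = 476.3 Hz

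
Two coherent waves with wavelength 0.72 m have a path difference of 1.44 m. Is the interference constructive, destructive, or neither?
constructive — path difference = 2λ, a whole number of wavelengths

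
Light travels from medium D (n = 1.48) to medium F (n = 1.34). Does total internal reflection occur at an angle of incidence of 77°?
θc = arcsin(n₂/n₁) = 64.88°; 77° > θc, so yes — total internal reflection.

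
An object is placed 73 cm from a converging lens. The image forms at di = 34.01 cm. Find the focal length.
1/f = 1/do + 1/di → f = 23.2 cm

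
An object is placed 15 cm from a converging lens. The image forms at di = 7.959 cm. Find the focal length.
1/f = 1/do + 1/di → f = 5.2 cm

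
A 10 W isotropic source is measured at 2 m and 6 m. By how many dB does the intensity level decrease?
Δβ = 20·log₁₀(r₂/r₁) = 9.542 dB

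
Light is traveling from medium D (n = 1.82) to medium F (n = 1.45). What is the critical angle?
θc = arcsin(n₂/n₁) = 52.82°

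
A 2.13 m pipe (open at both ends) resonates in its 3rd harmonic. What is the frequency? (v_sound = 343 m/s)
fₙ = nv/(2L) = 241.5 Hz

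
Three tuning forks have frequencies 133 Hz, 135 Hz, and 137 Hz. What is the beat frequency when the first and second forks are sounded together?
2 Hz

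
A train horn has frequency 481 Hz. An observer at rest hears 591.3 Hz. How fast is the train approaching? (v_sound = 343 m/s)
v_s = v·(1 − f/f_obs) = 63.98 m/s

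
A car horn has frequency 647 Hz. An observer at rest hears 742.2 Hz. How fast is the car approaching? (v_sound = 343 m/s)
v_s = v·(1 − f/f_obs) = 44 m/s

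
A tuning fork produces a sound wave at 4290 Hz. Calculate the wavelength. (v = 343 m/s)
λ = v/f = 0.07995 m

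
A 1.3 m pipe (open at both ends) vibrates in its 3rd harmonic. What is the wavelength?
λₙ = 2L/n = 0.8667 m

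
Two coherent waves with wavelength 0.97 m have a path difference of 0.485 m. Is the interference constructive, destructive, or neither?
destructive — path difference = 0.5λ, an odd multiple of λ/2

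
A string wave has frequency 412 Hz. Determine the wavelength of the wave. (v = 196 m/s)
λ = v/f = 0.4757 m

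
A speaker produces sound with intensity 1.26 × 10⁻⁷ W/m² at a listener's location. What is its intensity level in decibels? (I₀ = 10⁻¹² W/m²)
β = 10·log₁₀(I/I₀) = 51 dB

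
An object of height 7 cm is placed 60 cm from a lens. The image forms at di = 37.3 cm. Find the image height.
hi = (-di/do) × ho = -4.352 cm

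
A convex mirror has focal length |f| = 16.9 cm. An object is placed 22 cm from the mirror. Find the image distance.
f = −16.9 cm (convex); 1/di = 1/f − 1/do → di = -9.558 cm (virtual image, behind mirror)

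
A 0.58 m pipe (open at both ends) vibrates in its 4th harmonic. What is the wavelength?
λₙ = 2L/n = 0.29 m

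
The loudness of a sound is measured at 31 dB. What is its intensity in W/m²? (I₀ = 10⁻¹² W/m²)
I = I₀·10^(β/10) = 1.26 × 10⁻⁹ W/m²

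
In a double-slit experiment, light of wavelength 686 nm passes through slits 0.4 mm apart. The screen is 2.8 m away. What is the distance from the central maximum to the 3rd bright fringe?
y = mλL/d = 14.41 mm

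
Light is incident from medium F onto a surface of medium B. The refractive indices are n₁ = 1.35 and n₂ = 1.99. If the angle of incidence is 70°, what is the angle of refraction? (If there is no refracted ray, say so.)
sin θ₂ = (n₁/n₂)·sin θ₁ = 0.6375 → θ₂ = 39.6°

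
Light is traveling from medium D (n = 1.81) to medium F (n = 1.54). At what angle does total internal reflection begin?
θc = arcsin(n₂/n₁) = 58.3°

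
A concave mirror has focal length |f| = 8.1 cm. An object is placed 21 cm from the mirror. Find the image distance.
f = +8.1 cm (concave); 1/di = 1/f − 1/do → di = 13.19 cm (real image, in front of mirror)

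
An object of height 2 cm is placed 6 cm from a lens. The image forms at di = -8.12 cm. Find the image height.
hi = (-di/do) × ho = 2.707 cm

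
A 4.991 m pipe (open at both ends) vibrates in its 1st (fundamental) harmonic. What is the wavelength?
λₙ = 2L/n = 9.982 m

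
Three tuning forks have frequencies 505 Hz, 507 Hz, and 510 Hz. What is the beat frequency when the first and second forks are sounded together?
2 Hz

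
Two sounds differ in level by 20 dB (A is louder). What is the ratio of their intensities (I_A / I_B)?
I_A/I_B = 10^(Δβ/10) = 100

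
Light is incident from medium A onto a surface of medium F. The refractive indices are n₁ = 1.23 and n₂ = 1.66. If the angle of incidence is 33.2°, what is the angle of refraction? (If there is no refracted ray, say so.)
sin θ₂ = (n₁/n₂)·sin θ₁ = 0.4057 → θ₂ = 23.94°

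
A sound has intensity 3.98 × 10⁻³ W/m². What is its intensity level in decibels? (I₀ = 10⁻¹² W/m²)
β = 10·log₁₀(I/I₀) = 96 dB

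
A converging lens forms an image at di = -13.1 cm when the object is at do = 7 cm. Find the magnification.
M = −di/do = 1.871 (upright image)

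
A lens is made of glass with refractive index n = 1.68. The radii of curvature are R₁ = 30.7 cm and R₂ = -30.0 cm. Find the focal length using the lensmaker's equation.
1/f = (n − 1)(1/R₁ − 1/R₂) → f = 22.31 cm (converging lens)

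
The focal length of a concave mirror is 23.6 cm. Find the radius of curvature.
R = 2|f| = 47.2 cm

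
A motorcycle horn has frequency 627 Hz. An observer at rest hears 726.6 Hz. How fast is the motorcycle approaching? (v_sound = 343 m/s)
v_s = v·(1 − f/f_obs) = 47.02 m/s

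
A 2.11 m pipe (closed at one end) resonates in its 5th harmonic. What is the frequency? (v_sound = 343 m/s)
fₙ = nv/(4L) = 203.2 Hz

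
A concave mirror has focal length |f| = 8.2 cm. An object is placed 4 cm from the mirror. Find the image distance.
f = +8.2 cm (concave); 1/di = 1/f − 1/do → di = -7.81 cm (virtual image, behind mirror)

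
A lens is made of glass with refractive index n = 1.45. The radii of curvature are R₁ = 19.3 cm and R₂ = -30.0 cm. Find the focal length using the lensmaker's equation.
1/f = (n − 1)(1/R₁ − 1/R₂) → f = 26.1 cm (converging lens)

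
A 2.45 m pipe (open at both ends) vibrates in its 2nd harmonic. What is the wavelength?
λₙ = 2L/n = 2.45 m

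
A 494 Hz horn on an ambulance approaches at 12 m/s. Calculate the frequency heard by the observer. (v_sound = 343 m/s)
f_obs = f·v/(v − v_s) = 511.9 Hz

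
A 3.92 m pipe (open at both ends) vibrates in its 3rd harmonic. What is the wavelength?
λₙ = 2L/n = 2.613 m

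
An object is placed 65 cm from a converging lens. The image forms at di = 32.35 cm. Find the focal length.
1/f = 1/do + 1/di → f = 21.6 cm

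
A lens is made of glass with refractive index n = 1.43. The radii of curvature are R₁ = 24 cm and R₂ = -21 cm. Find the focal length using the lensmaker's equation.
1/f = (n − 1)(1/R₁ − 1/R₂) → f = 26.05 cm (converging lens)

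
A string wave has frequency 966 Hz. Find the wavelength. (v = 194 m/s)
λ = v/f = 0.2008 m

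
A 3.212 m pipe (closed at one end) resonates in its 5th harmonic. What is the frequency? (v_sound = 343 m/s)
fₙ = nv/(4L) = 133.5 Hz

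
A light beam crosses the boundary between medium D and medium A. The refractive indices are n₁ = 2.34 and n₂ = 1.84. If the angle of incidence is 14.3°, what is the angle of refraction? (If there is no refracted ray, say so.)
sin θ₂ = (n₁/n₂)·sin θ₁ = 0.3141 → θ₂ = 18.31°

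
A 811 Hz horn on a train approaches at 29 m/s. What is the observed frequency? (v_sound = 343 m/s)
f_obs = f·v/(v − v_s) = 885.9 Hz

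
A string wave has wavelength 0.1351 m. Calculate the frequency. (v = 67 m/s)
f = v/λ = 495.9 Hz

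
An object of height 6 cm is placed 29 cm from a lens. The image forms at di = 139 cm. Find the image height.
hi = (-di/do) × ho = -28.76 cm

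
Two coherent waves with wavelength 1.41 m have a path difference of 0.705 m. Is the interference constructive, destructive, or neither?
destructive — path difference = 0.5λ, an odd multiple of λ/2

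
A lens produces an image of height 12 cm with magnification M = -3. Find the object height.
ho = |hi|/|M| = 4 cm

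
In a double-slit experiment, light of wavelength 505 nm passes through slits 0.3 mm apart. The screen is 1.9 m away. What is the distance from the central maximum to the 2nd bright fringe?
y = mλL/d = 6.397 mm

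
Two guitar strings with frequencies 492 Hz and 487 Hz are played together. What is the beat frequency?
5 Hz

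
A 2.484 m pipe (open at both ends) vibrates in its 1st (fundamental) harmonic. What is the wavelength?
λₙ = 2L/n = 4.968 m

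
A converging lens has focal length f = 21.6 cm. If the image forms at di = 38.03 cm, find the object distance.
1/do = 1/f − 1/di → do = 50 cm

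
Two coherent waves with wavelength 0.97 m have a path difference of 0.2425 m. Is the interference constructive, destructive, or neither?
neither (partial) — path difference = 0.25λ, neither a whole number of wavelengths nor an odd multiple of λ/2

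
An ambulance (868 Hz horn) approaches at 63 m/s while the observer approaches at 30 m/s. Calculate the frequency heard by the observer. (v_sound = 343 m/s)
f_obs = f·(v + v_o)/(v − v_s) = 1156 Hz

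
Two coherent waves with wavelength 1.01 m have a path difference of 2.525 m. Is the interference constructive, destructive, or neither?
destructive — path difference = 2.5λ, an odd multiple of λ/2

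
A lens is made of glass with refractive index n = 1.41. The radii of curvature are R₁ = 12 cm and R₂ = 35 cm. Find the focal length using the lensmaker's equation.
1/f = (n − 1)(1/R₁ − 1/R₂) → f = 44.54 cm (converging lens)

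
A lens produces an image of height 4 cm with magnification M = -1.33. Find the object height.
ho = |hi|/|M| = 3.008 cm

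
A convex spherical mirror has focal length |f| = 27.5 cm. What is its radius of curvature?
R = 2|f| = 55 cm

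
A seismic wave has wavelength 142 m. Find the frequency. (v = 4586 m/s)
f = v/λ = 32.3 Hz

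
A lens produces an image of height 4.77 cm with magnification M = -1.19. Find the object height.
ho = |hi|/|M| = 4.008 cm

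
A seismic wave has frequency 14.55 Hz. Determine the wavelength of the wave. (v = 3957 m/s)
λ = v/f = 272 m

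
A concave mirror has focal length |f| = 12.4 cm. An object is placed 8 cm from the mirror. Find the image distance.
f = +12.4 cm (concave); 1/di = 1/f − 1/do → di = -22.55 cm (virtual image, behind mirror)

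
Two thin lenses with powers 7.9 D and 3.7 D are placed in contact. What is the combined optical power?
P_total = P₁ + P₂ = 11.6 D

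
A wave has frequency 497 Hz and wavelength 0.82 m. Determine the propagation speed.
v = fλ = 407.5 m/s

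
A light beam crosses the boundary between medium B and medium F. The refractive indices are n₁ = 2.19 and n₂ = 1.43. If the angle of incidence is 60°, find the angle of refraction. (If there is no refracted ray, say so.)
sin θ₂ = (n₁/n₂)·sin θ₁ = 1.326 > 1, so there is no refracted ray — the light undergoes total internal reflection.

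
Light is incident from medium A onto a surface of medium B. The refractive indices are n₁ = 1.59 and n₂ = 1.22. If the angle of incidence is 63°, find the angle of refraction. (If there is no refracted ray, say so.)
sin θ₂ = (n₁/n₂)·sin θ₁ = 1.161 > 1, so there is no refracted ray — the light undergoes total internal reflection.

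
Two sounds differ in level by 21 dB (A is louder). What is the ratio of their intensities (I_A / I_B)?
I_A/I_B = 10^(Δβ/10) = 125.9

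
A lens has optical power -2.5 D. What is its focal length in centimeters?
f = 1/P = -40 cm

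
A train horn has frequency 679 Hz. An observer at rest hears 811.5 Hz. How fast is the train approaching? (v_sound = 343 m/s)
v_s = v·(1 − f/f_obs) = 56 m/s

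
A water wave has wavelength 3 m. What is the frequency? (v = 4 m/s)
f = v/λ = 1.333 Hz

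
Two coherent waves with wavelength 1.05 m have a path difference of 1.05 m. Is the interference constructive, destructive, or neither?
constructive — path difference = 1λ, a whole number of wavelengths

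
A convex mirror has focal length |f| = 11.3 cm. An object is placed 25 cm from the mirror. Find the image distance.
f = −11.3 cm (convex); 1/di = 1/f − 1/do → di = -7.782 cm (virtual image, behind mirror)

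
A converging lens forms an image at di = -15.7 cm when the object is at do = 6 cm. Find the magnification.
M = −di/do = 2.617 (upright image)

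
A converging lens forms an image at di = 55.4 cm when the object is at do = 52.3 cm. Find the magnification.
M = −di/do = -1.059 (inverted image)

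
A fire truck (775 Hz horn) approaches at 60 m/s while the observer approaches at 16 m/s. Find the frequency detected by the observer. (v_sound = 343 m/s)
f_obs = f·(v + v_o)/(v − v_s) = 983.1 Hz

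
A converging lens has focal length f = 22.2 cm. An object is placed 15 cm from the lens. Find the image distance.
1/di = 1/f − 1/do → di = -46.25 cm (virtual image)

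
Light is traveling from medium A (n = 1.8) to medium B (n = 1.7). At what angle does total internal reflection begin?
θc = arcsin(n₂/n₁) = 70.81°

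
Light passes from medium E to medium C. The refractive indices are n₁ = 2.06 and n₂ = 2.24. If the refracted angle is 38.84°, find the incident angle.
sin θ₁ = (n₂/n₁)·sin θ₂ → θ₁ = 43°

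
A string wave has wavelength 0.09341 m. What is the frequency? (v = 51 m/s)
f = v/λ = 546 Hz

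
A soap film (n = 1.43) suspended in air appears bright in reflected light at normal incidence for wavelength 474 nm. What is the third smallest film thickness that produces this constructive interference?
2nt = (m − ½)λ with m = 3 → t = (m − ½)λ/(2n) = 414.3 nm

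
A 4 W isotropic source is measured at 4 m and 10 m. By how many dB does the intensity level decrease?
Δβ = 20·log₁₀(r₂/r₁) = 7.959 dB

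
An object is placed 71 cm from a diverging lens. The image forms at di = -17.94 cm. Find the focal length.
1/f = 1/do + 1/di → f = -24.01 cm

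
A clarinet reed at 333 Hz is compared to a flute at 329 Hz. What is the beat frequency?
4 Hz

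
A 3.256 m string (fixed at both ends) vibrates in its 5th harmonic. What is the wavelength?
λₙ = 2L/n = 1.302 m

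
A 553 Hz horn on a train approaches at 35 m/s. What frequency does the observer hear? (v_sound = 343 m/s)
f_obs = f·v/(v − v_s) = 615.8 Hz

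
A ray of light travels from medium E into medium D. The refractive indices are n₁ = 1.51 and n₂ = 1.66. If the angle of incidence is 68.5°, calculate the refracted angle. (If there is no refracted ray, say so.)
sin θ₂ = (n₁/n₂)·sin θ₁ = 0.8463 → θ₂ = 57.82°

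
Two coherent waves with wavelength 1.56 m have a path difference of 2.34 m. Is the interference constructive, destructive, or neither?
destructive — path difference = 1.5λ, an odd multiple of λ/2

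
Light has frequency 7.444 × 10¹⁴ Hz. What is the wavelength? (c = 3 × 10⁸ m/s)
λ = c/f = 403 nm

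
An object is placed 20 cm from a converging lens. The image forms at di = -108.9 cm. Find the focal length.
1/f = 1/do + 1/di → f = 24.5 cm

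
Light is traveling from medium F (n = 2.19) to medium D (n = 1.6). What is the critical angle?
θc = arcsin(n₂/n₁) = 46.94°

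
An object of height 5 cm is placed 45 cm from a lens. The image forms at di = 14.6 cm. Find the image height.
hi = (-di/do) × ho = -1.622 cm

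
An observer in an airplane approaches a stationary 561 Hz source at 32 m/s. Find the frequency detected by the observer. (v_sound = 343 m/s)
f_obs = f·(v + v_o)/v = 613.3 Hz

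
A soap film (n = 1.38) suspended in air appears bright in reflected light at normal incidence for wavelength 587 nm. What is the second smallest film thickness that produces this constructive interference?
2nt = (m − ½)λ with m = 2 → t = (m − ½)λ/(2n) = 319 nm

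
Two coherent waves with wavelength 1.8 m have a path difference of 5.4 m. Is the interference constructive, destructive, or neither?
constructive — path difference = 3λ, a whole number of wavelengths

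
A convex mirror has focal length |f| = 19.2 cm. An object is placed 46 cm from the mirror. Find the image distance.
f = −19.2 cm (convex); 1/di = 1/f − 1/do → di = -13.55 cm (virtual image, behind mirror)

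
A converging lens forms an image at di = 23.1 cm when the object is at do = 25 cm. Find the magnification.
M = −di/do = -0.924 (inverted image)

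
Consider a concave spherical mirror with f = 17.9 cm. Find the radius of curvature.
R = 2|f| = 35.8 cm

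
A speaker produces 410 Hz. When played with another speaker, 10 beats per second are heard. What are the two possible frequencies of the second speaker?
f₂ = 410 ± 10 Hz → 420 Hz or 400 Hz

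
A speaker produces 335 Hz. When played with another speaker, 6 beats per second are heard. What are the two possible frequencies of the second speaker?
f₂ = 335 ± 6 Hz → 341 Hz or 329 Hz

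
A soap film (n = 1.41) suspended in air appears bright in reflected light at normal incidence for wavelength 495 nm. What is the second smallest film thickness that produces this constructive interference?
2nt = (m − ½)λ with m = 2 → t = (m − ½)λ/(2n) = 263.3 nm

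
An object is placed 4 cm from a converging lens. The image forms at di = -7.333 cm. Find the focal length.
1/f = 1/do + 1/di → f = 8.8 cm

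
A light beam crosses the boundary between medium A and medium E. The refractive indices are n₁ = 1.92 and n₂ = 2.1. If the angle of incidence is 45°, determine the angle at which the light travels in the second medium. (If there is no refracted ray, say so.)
sin θ₂ = (n₁/n₂)·sin θ₁ = 0.6465 → θ₂ = 40.28°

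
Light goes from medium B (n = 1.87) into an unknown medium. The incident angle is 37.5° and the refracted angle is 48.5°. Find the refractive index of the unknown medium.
n₂ = n₁·sin θ₁ / sin θ₂ = 1.52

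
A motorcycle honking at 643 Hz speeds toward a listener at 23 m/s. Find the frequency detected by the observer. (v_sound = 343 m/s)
f_obs = f·v/(v − v_s) = 689.2 Hz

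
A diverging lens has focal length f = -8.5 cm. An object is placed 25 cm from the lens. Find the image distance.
1/di = 1/f − 1/do → di = -6.343 cm (virtual image)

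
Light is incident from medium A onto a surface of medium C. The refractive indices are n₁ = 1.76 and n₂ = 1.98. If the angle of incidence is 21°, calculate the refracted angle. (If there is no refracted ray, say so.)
sin θ₂ = (n₁/n₂)·sin θ₁ = 0.3185 → θ₂ = 18.58°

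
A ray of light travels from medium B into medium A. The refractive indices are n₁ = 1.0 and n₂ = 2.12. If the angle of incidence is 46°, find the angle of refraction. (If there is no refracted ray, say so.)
sin θ₂ = (n₁/n₂)·sin θ₁ = 0.3393 → θ₂ = 19.83°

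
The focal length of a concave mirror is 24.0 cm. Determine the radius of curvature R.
R = 2|f| = 48 cm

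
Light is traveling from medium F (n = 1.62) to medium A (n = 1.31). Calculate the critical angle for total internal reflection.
θc = arcsin(n₂/n₁) = 53.96°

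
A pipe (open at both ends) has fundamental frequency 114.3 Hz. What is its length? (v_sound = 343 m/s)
L = v/(2f₁) = 1.5 m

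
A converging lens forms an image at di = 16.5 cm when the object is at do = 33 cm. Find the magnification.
M = −di/do = -0.5 (inverted image)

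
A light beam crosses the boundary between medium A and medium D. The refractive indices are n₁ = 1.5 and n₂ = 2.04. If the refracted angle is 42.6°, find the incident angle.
sin θ₁ = (n₂/n₁)·sin θ₂ → θ₁ = 67.01°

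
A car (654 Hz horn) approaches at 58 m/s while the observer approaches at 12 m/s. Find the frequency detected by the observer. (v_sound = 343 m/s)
f_obs = f·(v + v_o)/(v − v_s) = 814.6 Hz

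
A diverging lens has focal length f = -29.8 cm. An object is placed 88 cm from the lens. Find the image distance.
1/di = 1/f − 1/do → di = -22.26 cm (virtual image)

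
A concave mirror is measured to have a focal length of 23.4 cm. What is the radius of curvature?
R = 2|f| = 46.8 cm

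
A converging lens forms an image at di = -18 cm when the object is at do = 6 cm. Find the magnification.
M = −di/do = 3 (upright image)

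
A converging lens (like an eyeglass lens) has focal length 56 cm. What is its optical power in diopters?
P = 1/f = 1.786 D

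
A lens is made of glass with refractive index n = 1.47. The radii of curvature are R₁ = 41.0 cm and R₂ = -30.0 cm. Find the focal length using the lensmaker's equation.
1/f = (n − 1)(1/R₁ − 1/R₂) → f = 36.86 cm (converging lens)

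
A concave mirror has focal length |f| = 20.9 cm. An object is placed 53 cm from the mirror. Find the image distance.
f = +20.9 cm (concave); 1/di = 1/f − 1/do → di = 34.51 cm (real image, in front of mirror)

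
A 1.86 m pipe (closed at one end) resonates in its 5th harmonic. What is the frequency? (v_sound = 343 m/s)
fₙ = nv/(4L) = 230.5 Hz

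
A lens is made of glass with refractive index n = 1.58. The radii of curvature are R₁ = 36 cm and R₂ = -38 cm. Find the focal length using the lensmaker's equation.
1/f = (n − 1)(1/R₁ − 1/R₂) → f = 31.87 cm (converging lens)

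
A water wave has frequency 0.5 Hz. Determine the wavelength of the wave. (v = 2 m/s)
λ = v/f = 4 m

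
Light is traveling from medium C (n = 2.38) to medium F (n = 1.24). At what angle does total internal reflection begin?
θc = arcsin(n₂/n₁) = 31.4°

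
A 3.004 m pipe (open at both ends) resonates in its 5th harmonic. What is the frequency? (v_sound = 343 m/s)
fₙ = nv/(2L) = 285.5 Hz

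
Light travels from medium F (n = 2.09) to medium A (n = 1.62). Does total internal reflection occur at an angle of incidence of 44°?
θc = arcsin(n₂/n₁) = 50.82°; 44° < θc, so no — the ray refracts.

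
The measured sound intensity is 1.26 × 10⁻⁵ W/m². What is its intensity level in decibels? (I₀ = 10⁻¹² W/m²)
β = 10·log₁₀(I/I₀) = 71 dB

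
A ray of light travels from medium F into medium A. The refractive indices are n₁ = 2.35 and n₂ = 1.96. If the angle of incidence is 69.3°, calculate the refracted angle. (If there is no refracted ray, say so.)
sin θ₂ = (n₁/n₂)·sin θ₁ = 1.122 > 1, so there is no refracted ray — the light undergoes total internal reflection.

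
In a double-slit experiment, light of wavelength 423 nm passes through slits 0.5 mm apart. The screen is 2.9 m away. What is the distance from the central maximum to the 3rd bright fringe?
y = mλL/d = 7.36 mm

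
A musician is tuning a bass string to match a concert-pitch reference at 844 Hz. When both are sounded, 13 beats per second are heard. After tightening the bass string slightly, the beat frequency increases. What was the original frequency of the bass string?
857 Hz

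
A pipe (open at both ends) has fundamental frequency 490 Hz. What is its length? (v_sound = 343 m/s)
L = v/(2f₁) = 0.35 m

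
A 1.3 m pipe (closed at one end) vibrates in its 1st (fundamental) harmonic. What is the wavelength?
λₙ = 4L/n = 5.2 m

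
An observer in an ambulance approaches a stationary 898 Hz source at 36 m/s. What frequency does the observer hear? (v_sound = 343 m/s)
f_obs = f·(v + v_o)/v = 992.3 Hz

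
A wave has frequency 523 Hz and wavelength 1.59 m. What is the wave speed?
v = fλ = 831.6 m/s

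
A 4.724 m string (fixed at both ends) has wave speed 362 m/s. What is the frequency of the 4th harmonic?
fₙ = nv/(2L) = 153.3 Hz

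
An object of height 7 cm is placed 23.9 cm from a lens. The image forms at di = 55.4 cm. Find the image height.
hi = (-di/do) × ho = -16.23 cm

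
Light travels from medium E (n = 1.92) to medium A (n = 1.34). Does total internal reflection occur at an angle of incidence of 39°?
θc = arcsin(n₂/n₁) = 44.26°; 39° < θc, so no — the ray refracts.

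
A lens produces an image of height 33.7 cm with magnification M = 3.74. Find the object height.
ho = |hi|/|M| = 9.011 cm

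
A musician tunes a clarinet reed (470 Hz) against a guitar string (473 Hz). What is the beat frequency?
3 Hz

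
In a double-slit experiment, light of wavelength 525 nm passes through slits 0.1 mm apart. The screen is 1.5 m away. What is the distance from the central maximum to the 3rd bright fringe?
y = mλL/d = 23.62 mm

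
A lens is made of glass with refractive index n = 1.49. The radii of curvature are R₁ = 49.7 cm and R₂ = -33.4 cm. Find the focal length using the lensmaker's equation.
1/f = (n − 1)(1/R₁ − 1/R₂) → f = 40.77 cm (converging lens)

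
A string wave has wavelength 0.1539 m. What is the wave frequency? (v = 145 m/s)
f = v/λ = 942.2 Hz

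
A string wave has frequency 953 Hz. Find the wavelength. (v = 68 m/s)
λ = v/f = 0.07135 m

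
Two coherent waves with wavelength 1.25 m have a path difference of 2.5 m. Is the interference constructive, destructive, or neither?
constructive — path difference = 2λ, a whole number of wavelengths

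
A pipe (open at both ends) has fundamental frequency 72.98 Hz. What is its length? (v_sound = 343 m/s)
L = v/(2f₁) = 2.35 m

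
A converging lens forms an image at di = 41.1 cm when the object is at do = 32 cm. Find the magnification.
M = −di/do = -1.284 (inverted image)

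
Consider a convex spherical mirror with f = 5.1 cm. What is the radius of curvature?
R = 2|f| = 10.2 cm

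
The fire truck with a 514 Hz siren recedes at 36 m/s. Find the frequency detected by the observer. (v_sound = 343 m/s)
f_obs = f·v/(v + v_s) = 465.2 Hz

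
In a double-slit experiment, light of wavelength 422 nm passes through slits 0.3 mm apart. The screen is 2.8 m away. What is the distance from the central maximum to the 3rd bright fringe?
y = mλL/d = 11.82 mm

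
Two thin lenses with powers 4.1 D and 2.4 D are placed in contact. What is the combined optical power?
P_total = P₁ + P₂ = 6.5 D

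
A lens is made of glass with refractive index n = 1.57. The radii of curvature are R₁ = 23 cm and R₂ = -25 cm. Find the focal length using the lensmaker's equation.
1/f = (n − 1)(1/R₁ − 1/R₂) → f = 21.02 cm (converging lens)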